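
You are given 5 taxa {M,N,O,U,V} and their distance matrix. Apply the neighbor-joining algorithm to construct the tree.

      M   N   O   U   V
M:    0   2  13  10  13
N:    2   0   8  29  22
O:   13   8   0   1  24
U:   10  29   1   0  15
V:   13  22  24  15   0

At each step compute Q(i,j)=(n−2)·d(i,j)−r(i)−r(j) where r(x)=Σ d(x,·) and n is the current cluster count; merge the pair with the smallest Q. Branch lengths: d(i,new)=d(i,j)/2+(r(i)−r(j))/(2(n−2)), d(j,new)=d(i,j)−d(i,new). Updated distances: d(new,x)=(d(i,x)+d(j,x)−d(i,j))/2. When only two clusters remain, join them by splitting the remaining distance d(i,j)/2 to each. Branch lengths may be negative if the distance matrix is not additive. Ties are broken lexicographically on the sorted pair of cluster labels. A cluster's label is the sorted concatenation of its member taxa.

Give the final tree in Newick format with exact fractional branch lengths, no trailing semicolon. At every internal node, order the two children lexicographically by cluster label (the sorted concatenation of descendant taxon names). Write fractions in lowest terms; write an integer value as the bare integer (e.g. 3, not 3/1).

(((M:-3,N:5):11/2,(O:-1,U:2):8):11/2,V:11/2)

step 1: merge (O,U) at d=1, Q=-98; branch lengths O→-1, U→2; new cluster OU
  updated: d(M,OU)=11, d(N,OU)=18, d(OU,V)=19
step 2: merge (M,N) at d=2, Q=-64; branch lengths M→-3, N→5; new cluster MN
  updated: d(MN,OU)=27/2, d(MN,V)=33/2
step 3: merge (MN,OU) at d=27/2, Q=-49; branch lengths MN→11/2, OU→8; new cluster MNOU
  updated: d(MNOU,V)=11
step 4: merge (MNOU,V) at d=11; branch lengths MNOU→11/2, V→11/2; new cluster MNOUV
final tree: (((M:-3,N:5):11/2,(O:-1,U:2):8):11/2,V:11/2)
total length: 55/2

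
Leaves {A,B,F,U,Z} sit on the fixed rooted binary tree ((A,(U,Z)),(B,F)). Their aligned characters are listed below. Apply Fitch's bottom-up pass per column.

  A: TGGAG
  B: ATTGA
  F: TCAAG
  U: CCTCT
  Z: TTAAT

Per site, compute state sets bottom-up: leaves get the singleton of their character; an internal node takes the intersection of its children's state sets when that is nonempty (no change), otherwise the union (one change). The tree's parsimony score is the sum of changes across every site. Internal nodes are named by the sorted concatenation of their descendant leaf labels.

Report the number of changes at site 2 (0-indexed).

UZ@0: {C} ∪ {T} = {C,T} (union, +1)
AUZ@0: {T} ∩ {C,T} = {T} (intersection, +0)
BF@0: {A} ∪ {T} = {A,T} (union, +1)
ABFUZ@0: {T} ∩ {A,T} = {T} (intersection, +0)
UZ@1: {C} ∪ {T} = {C,T} (union, +1)
AUZ@1: {G} ∪ {C,T} = {C,G,T} (union, +1)
BF@1: {T} ∪ {C} = {C,T} (union, +1)
ABFUZ@1: {C,G,T} ∩ {C,T} = {C,T} (intersection, +0)
UZ@2: {T} ∪ {A} = {A,T} (union, +1)
AUZ@2: {G} ∪ {A,T} = {A,G,T} (union, +1)
BF@2: {T} ∪ {A} = {A,T} (union, +1)
ABFUZ@2: {A,G,T} ∩ {A,T} = {A,T} (intersection, +0)
UZ@3: {C} ∪ {A} = {A,C} (union, +1)
AUZ@3: {A} ∩ {A,C} = {A} (intersection, +0)
BF@3: {G} ∪ {A} = {A,G} (union, +1)
ABFUZ@3: {A} ∩ {A,G} = {A} (intersection, +0)
UZ@4: {T} ∩ {T} = {T} (intersection, +0)
AUZ@4: {G} ∪ {T} = {G,T} (union, +1)
BF@4: {A} ∪ {G} = {A,G} (union, +1)
ABFUZ@4: {G,T} ∩ {A,G} = {G} (intersection, +0)
per-site changes: [2, 3, 3, 2, 2]; total = 12

3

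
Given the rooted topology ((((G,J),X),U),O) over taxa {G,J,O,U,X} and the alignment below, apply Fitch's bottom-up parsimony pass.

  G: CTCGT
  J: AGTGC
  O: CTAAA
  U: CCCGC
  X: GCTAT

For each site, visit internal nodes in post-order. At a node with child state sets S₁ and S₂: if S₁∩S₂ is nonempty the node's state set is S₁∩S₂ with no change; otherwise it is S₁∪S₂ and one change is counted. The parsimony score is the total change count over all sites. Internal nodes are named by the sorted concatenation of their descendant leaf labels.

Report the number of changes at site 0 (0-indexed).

2

site 0, node GJ: G={C} ∪ J={A} → {A,C} (+1)
site 0, node GJX: GJ={A,C} ∪ X={G} → {A,C,G} (+1)
site 0, node GJUX: GJX={A,C,G} ∩ U={C} → {C} (+0)
site 0, node GJOUX: GJUX={C} ∩ O={C} → {C} (+0)
site 1, node GJ: G={T} ∪ J={G} → {G,T} (+1)
site 1, node GJX: GJ={G,T} ∪ X={C} → {C,G,T} (+1)
site 1, node GJUX: GJX={C,G,T} ∩ U={C} → {C} (+0)
site 1, node GJOUX: GJUX={C} ∪ O={T} → {C,T} (+1)
site 2, node GJ: G={C} ∪ J={T} → {C,T} (+1)
site 2, node GJX: GJ={C,T} ∩ X={T} → {T} (+0)
site 2, node GJUX: GJX={T} ∪ U={C} → {C,T} (+1)
site 2, node GJOUX: GJUX={C,T} ∪ O={A} → {A,C,T} (+1)
site 3, node GJ: G={G} ∩ J={G} → {G} (+0)
site 3, node GJX: GJ={G} ∪ X={A} → {A,G} (+1)
site 3, node GJUX: GJX={A,G} ∩ U={G} → {G} (+0)
site 3, node GJOUX: GJUX={G} ∪ O={A} → {A,G} (+1)
site 4, node GJ: G={T} ∪ J={C} → {C,T} (+1)
site 4, node GJX: GJ={C,T} ∩ X={T} → {T} (+0)
site 4, node GJUX: GJX={T} ∪ U={C} → {C,T} (+1)
site 4, node GJOUX: GJUX={C,T} ∪ O={A} → {A,C,T} (+1)
per-site changes: [2, 3, 3, 2, 3]; total = 13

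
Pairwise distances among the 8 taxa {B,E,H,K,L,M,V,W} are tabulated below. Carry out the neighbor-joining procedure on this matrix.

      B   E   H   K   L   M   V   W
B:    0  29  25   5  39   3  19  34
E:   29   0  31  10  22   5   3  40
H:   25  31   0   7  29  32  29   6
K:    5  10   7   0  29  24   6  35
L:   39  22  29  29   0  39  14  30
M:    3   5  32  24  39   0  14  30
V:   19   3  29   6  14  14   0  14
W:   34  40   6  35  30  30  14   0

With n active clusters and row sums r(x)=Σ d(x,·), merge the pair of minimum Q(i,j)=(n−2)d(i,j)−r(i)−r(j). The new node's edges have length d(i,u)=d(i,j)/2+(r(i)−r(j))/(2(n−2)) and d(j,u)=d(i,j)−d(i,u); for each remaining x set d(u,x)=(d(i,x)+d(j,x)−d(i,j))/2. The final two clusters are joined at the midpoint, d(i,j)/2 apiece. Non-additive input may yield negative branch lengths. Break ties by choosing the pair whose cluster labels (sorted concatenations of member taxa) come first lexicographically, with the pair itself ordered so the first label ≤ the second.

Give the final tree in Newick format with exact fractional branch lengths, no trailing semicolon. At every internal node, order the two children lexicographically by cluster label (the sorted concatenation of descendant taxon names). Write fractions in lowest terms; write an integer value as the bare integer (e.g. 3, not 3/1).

((((B:47/20,M:13/20):641/64,K:191/64):117/64,E:283/64):165/128,(((H:1/2,W:11/2):393/32,L:455/32):221/48,V:-77/48):165/128)

step 1: merge (H,W) at d=6, Q=-312; branch lengths H→1/2, W→11/2; new cluster HW
  updated: d(B,HW)=53/2, d(E,HW)=65/2, d(HW,K)=18, d(HW,L)=53/2, d(HW,M)=28, d(HW,V)=37/2
step 2: merge (B,M) at d=3, Q=-439/2; branch lengths B→47/20, M→13/20; new cluster BM
  updated: d(BM,E)=31/2, d(BM,HW)=103/4, d(BM,K)=13, d(BM,L)=75/2, d(BM,V)=15
step 3: merge (HW,L) at d=53/2, Q=-577/4; branch lengths HW→393/32, L→455/32; new cluster HLW
  updated: d(BM,HLW)=147/8, d(E,HLW)=14, d(HLW,K)=41/4, d(HLW,V)=3
step 4: merge (HLW,V) at d=3, Q=-509/8; branch lengths HLW→221/48, V→-77/48; new cluster HLVW
  updated: d(BM,HLVW)=243/16, d(E,HLVW)=7, d(HLVW,K)=53/8
step 5: merge (BM,K) at d=13, Q=-757/16; branch lengths BM→641/64, K→191/64; new cluster BKM
  updated: d(BKM,E)=25/4, d(BKM,HLVW)=141/32
step 6: merge (BKM,E) at d=25/4, Q=-565/32; branch lengths BKM→117/64, E→283/64; new cluster BEKM
  updated: d(BEKM,HLVW)=165/64
step 7: merge (BEKM,HLVW) at d=165/64; branch lengths BEKM→165/128, HLVW→165/128; new cluster BEHKLMVW
final tree: ((((B:47/20,M:13/20):641/64,K:191/64):117/64,E:283/64):165/128,(((H:1/2,W:11/2):393/32,L:455/32):221/48,V:-77/48):165/128)
total length: 3861/64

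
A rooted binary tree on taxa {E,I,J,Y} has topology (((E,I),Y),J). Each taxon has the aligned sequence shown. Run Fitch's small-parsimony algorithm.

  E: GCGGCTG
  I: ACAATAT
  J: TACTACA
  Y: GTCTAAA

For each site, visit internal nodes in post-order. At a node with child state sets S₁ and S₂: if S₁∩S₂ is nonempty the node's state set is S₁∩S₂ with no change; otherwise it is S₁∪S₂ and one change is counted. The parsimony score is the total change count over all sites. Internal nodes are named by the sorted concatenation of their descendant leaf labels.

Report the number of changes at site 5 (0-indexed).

EI@0: {G} ∪ {A} = {A,G} (union, +1)
EIY@0: {A,G} ∩ {G} = {G} (intersection, +0)
EIJY@0: {G} ∪ {T} = {G,T} (union, +1)
EI@1: {C} ∩ {C} = {C} (intersection, +0)
EIY@1: {C} ∪ {T} = {C,T} (union, +1)
EIJY@1: {C,T} ∪ {A} = {A,C,T} (union, +1)
EI@2: {G} ∪ {A} = {A,G} (union, +1)
EIY@2: {A,G} ∪ {C} = {A,C,G} (union, +1)
EIJY@2: {A,C,G} ∩ {C} = {C} (intersection, +0)
EI@3: {G} ∪ {A} = {A,G} (union, +1)
EIY@3: {A,G} ∪ {T} = {A,G,T} (union, +1)
EIJY@3: {A,G,T} ∩ {T} = {T} (intersection, +0)
EI@4: {C} ∪ {T} = {C,T} (union, +1)
EIY@4: {C,T} ∪ {A} = {A,C,T} (union, +1)
EIJY@4: {A,C,T} ∩ {A} = {A} (intersection, +0)
EI@5: {T} ∪ {A} = {A,T} (union, +1)
EIY@5: {A,T} ∩ {A} = {A} (intersection, +0)
EIJY@5: {A} ∪ {C} = {A,C} (union, +1)
EI@6: {G} ∪ {T} = {G,T} (union, +1)
EIY@6: {G,T} ∪ {A} = {A,G,T} (union, +1)
EIJY@6: {A,G,T} ∩ {A} = {A} (intersection, +0)
per-site changes: [2, 2, 2, 2, 2, 2, 2]; total = 14

2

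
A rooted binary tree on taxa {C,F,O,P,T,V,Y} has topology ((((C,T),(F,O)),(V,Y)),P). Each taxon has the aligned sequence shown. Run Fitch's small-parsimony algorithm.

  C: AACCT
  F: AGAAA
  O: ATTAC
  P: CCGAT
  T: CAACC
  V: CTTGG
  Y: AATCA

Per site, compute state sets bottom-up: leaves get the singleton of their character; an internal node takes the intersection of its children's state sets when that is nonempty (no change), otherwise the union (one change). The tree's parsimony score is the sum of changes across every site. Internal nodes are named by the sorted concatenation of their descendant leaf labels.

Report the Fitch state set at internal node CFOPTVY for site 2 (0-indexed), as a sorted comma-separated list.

CT@0: {A} ∪ {C} = {A,C} (union, +1)
FO@0: {A} ∩ {A} = {A} (intersection, +0)
CFOT@0: {A,C} ∩ {A} = {A} (intersection, +0)
VY@0: {C} ∪ {A} = {A,C} (union, +1)
CFOTVY@0: {A} ∩ {A,C} = {A} (intersection, +0)
CFOPTVY@0: {A} ∪ {C} = {A,C} (union, +1)
CT@1: {A} ∩ {A} = {A} (intersection, +0)
FO@1: {G} ∪ {T} = {G,T} (union, +1)
CFOT@1: {A} ∪ {G,T} = {A,G,T} (union, +1)
VY@1: {T} ∪ {A} = {A,T} (union, +1)
CFOTVY@1: {A,G,T} ∩ {A,T} = {A,T} (intersection, +0)
CFOPTVY@1: {A,T} ∪ {C} = {A,C,T} (union, +1)
CT@2: {C} ∪ {A} = {A,C} (union, +1)
FO@2: {A} ∪ {T} = {A,T} (union, +1)
CFOT@2: {A,C} ∩ {A,T} = {A} (intersection, +0)
VY@2: {T} ∩ {T} = {T} (intersection, +0)
CFOTVY@2: {A} ∪ {T} = {A,T} (union, +1)
CFOPTVY@2: {A,T} ∪ {G} = {A,G,T} (union, +1)
CT@3: {C} ∩ {C} = {C} (intersection, +0)
FO@3: {A} ∩ {A} = {A} (intersection, +0)
CFOT@3: {C} ∪ {A} = {A,C} (union, +1)
VY@3: {G} ∪ {C} = {C,G} (union, +1)
CFOTVY@3: {A,C} ∩ {C,G} = {C} (intersection, +0)
CFOPTVY@3: {C} ∪ {A} = {A,C} (union, +1)
CT@4: {T} ∪ {C} = {C,T} (union, +1)
FO@4: {A} ∪ {C} = {A,C} (union, +1)
CFOT@4: {C,T} ∩ {A,C} = {C} (intersection, +0)
VY@4: {G} ∪ {A} = {A,G} (union, +1)
CFOTVY@4: {C} ∪ {A,G} = {A,C,G} (union, +1)
CFOPTVY@4: {A,C,G} ∪ {T} = {A,C,G,T} (union, +1)
per-site changes: [3, 4, 4, 3, 5]; total = 19

A,G,T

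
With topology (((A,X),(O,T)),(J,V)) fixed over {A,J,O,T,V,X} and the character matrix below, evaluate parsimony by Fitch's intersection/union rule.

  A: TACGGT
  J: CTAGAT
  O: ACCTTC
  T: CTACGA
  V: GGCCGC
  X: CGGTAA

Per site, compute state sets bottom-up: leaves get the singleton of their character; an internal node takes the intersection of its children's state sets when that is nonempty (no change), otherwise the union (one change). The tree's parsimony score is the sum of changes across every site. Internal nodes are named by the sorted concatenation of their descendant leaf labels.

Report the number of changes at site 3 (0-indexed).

4

site 0, node AX: A={T} ∪ X={C} → {C,T} (+1)
site 0, node OT: O={A} ∪ T={C} → {A,C} (+1)
site 0, node AOTX: AX={C,T} ∩ OT={A,C} → {C} (+0)
site 0, node JV: J={C} ∪ V={G} → {C,G} (+1)
site 0, node AJOTVX: AOTX={C} ∩ JV={C,G} → {C} (+0)
site 1, node AX: A={A} ∪ X={G} → {A,G} (+1)
site 1, node OT: O={C} ∪ T={T} → {C,T} (+1)
site 1, node AOTX: AX={A,G} ∪ OT={C,T} → {A,C,G,T} (+1)
site 1, node JV: J={T} ∪ V={G} → {G,T} (+1)
site 1, node AJOTVX: AOTX={A,C,G,T} ∩ JV={G,T} → {G,T} (+0)
site 2, node AX: A={C} ∪ X={G} → {C,G} (+1)
site 2, node OT: O={C} ∪ T={A} → {A,C} (+1)
site 2, node AOTX: AX={C,G} ∩ OT={A,C} → {C} (+0)
site 2, node JV: J={A} ∪ V={C} → {A,C} (+1)
site 2, node AJOTVX: AOTX={C} ∩ JV={A,C} → {C} (+0)
site 3, node AX: A={G} ∪ X={T} → {G,T} (+1)
site 3, node OT: O={T} ∪ T={C} → {C,T} (+1)
site 3, node AOTX: AX={G,T} ∩ OT={C,T} → {T} (+0)
site 3, node JV: J={G} ∪ V={C} → {C,G} (+1)
site 3, node AJOTVX: AOTX={T} ∪ JV={C,G} → {C,G,T} (+1)
site 4, node AX: A={G} ∪ X={A} → {A,G} (+1)
site 4, node OT: O={T} ∪ T={G} → {G,T} (+1)
site 4, node AOTX: AX={A,G} ∩ OT={G,T} → {G} (+0)
site 4, node JV: J={A} ∪ V={G} → {A,G} (+1)
site 4, node AJOTVX: AOTX={G} ∩ JV={A,G} → {G} (+0)
site 5, node AX: A={T} ∪ X={A} → {A,T} (+1)
site 5, node OT: O={C} ∪ T={A} → {A,C} (+1)
site 5, node AOTX: AX={A,T} ∩ OT={A,C} → {A} (+0)
site 5, node JV: J={T} ∪ V={C} → {C,T} (+1)
site 5, node AJOTVX: AOTX={A} ∪ JV={C,T} → {A,C,T} (+1)
per-site changes: [3, 4, 3, 4, 3, 4]; total = 21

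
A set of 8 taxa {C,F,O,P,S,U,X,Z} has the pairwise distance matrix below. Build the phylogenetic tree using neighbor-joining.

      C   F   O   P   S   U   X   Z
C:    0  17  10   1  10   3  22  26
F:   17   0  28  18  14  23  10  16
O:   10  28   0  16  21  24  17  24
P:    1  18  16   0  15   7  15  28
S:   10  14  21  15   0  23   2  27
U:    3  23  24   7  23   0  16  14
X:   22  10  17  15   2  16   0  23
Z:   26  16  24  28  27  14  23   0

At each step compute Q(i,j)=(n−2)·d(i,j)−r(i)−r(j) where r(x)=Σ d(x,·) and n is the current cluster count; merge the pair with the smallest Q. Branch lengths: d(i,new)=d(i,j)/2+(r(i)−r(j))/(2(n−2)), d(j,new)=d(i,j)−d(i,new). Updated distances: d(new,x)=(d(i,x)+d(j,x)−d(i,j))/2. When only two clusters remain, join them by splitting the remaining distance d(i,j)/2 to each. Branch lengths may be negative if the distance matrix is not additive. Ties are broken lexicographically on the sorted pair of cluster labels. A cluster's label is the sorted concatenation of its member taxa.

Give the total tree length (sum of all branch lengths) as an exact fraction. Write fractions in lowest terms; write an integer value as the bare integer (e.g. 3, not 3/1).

1623/32

iteration 1: select S,X (d=2, Q=-205); attach at lengths (19/12, 5/12); label the merged cluster SX
  updated: d(C,SX)=15, d(F,SX)=11, d(O,SX)=18, d(P,SX)=14, d(SX,U)=37/2, d(SX,Z)=24
iteration 2: select F,Z (d=16, Q=-165); attach at lengths (61/10, 99/10); label the merged cluster FZ
  updated: d(C,FZ)=27/2, d(FZ,O)=18, d(FZ,P)=15, d(FZ,SX)=19/2, d(FZ,U)=21/2
iteration 3: select FZ,SX (d=19/2, Q=-207/2); attach at lengths (59/16, 93/16); label the merged cluster FSXZ
  updated: d(C,FSXZ)=19/2, d(FSXZ,O)=53/4, d(FSXZ,P)=39/4, d(FSXZ,U)=39/4
iteration 4: select FSXZ,O (d=53/4, Q=-263/4); attach at lengths (25/8, 81/8); label the merged cluster FOSXZ
  updated: d(C,FOSXZ)=25/8, d(FOSXZ,P)=25/4, d(FOSXZ,U)=41/4
iteration 5: select C,U (d=3, Q=-171/8); attach at lengths (-57/32, 153/32); label the merged cluster CU
  updated: d(CU,FOSXZ)=83/16, d(CU,P)=5/2
iteration 6: select CU,FOSXZ (d=83/16, Q=-223/16); attach at lengths (23/32, 143/32); label the merged cluster CFOSUXZ
  updated: d(CFOSUXZ,P)=57/32
iteration 7: select CFOSUXZ,P (d=57/32); attach at lengths (57/64, 57/64); label the merged cluster CFOPSUXZ
final tree: (((C:-57/32,U:153/32):23/32,(((F:61/10,Z:99/10):59/16,(S:19/12,X:5/12):93/16):25/8,O:81/8):143/32):57/64,P:57/64)
total length: 1623/32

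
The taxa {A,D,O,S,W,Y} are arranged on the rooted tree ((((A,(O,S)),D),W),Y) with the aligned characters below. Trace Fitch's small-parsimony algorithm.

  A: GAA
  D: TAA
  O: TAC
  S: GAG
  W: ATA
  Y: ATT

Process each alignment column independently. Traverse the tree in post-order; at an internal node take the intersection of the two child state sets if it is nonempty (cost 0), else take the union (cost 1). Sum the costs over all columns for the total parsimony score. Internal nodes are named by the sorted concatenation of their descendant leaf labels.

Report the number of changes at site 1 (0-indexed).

[col 0] OS: children O:{T}, S:{G} ∪→ {G,T}; cost 1
[col 0] AOS: children A:{G}, OS:{G,T} ∩→ {G}; cost 0
[col 0] ADOS: children AOS:{G}, D:{T} ∪→ {G,T}; cost 1
[col 0] ADOSW: children ADOS:{G,T}, W:{A} ∪→ {A,G,T}; cost 1
[col 0] ADOSWY: children ADOSW:{A,G,T}, Y:{A} ∩→ {A}; cost 0
[col 1] OS: children O:{A}, S:{A} ∩→ {A}; cost 0
[col 1] AOS: children A:{A}, OS:{A} ∩→ {A}; cost 0
[col 1] ADOS: children AOS:{A}, D:{A} ∩→ {A}; cost 0
[col 1] ADOSW: children ADOS:{A}, W:{T} ∪→ {A,T}; cost 1
[col 1] ADOSWY: children ADOSW:{A,T}, Y:{T} ∩→ {T}; cost 0
[col 2] OS: children O:{C}, S:{G} ∪→ {C,G}; cost 1
[col 2] AOS: children A:{A}, OS:{C,G} ∪→ {A,C,G}; cost 1
[col 2] ADOS: children AOS:{A,C,G}, D:{A} ∩→ {A}; cost 0
[col 2] ADOSW: children ADOS:{A}, W:{A} ∩→ {A}; cost 0
[col 2] ADOSWY: children ADOSW:{A}, Y:{T} ∪→ {A,T}; cost 1
per-site changes: [3, 1, 3]; total = 7

1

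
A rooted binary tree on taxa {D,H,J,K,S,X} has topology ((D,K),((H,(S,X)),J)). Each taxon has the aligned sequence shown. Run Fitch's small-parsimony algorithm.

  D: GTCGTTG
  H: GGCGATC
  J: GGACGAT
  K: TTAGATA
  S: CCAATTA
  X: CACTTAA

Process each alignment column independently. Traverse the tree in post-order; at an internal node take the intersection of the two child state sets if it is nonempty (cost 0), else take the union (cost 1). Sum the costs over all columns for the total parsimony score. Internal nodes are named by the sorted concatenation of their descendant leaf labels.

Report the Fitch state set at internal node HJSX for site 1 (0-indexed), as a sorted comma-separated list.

[col 0] DK: children D:{G}, K:{T} ∪→ {G,T}; cost 1
[col 0] SX: children S:{C}, X:{C} ∩→ {C}; cost 0
[col 0] HSX: children H:{G}, SX:{C} ∪→ {C,G}; cost 1
[col 0] HJSX: children HSX:{C,G}, J:{G} ∩→ {G}; cost 0
[col 0] DHJKSX: children DK:{G,T}, HJSX:{G} ∩→ {G}; cost 0
[col 1] DK: children D:{T}, K:{T} ∩→ {T}; cost 0
[col 1] SX: children S:{C}, X:{A} ∪→ {A,C}; cost 1
[col 1] HSX: children H:{G}, SX:{A,C} ∪→ {A,C,G}; cost 1
[col 1] HJSX: children HSX:{A,C,G}, J:{G} ∩→ {G}; cost 0
[col 1] DHJKSX: children DK:{T}, HJSX:{G} ∪→ {G,T}; cost 1
[col 2] DK: children D:{C}, K:{A} ∪→ {A,C}; cost 1
[col 2] SX: children S:{A}, X:{C} ∪→ {A,C}; cost 1
[col 2] HSX: children H:{C}, SX:{A,C} ∩→ {C}; cost 0
[col 2] HJSX: children HSX:{C}, J:{A} ∪→ {A,C}; cost 1
[col 2] DHJKSX: children DK:{A,C}, HJSX:{A,C} ∩→ {A,C}; cost 0
[col 3] DK: children D:{G}, K:{G} ∩→ {G}; cost 0
[col 3] SX: children S:{A}, X:{T} ∪→ {A,T}; cost 1
[col 3] HSX: children H:{G}, SX:{A,T} ∪→ {A,G,T}; cost 1
[col 3] HJSX: children HSX:{A,G,T}, J:{C} ∪→ {A,C,G,T}; cost 1
[col 3] DHJKSX: children DK:{G}, HJSX:{A,C,G,T} ∩→ {G}; cost 0
[col 4] DK: children D:{T}, K:{A} ∪→ {A,T}; cost 1
[col 4] SX: children S:{T}, X:{T} ∩→ {T}; cost 0
[col 4] HSX: children H:{A}, SX:{T} ∪→ {A,T}; cost 1
[col 4] HJSX: children HSX:{A,T}, J:{G} ∪→ {A,G,T}; cost 1
[col 4] DHJKSX: children DK:{A,T}, HJSX:{A,G,T} ∩→ {A,T}; cost 0
[col 5] DK: children D:{T}, K:{T} ∩→ {T}; cost 0
[col 5] SX: children S:{T}, X:{A} ∪→ {A,T}; cost 1
[col 5] HSX: children H:{T}, SX:{A,T} ∩→ {T}; cost 0
[col 5] HJSX: children HSX:{T}, J:{A} ∪→ {A,T}; cost 1
[col 5] DHJKSX: children DK:{T}, HJSX:{A,T} ∩→ {T}; cost 0
[col 6] DK: children D:{G}, K:{A} ∪→ {A,G}; cost 1
[col 6] SX: children S:{A}, X:{A} ∩→ {A}; cost 0
[col 6] HSX: children H:{C}, SX:{A} ∪→ {A,C}; cost 1
[col 6] HJSX: children HSX:{A,C}, J:{T} ∪→ {A,C,T}; cost 1
[col 6] DHJKSX: children DK:{A,G}, HJSX:{A,C,T} ∩→ {A}; cost 0
per-site changes: [2, 3, 3, 3, 3, 2, 3]; total = 19

G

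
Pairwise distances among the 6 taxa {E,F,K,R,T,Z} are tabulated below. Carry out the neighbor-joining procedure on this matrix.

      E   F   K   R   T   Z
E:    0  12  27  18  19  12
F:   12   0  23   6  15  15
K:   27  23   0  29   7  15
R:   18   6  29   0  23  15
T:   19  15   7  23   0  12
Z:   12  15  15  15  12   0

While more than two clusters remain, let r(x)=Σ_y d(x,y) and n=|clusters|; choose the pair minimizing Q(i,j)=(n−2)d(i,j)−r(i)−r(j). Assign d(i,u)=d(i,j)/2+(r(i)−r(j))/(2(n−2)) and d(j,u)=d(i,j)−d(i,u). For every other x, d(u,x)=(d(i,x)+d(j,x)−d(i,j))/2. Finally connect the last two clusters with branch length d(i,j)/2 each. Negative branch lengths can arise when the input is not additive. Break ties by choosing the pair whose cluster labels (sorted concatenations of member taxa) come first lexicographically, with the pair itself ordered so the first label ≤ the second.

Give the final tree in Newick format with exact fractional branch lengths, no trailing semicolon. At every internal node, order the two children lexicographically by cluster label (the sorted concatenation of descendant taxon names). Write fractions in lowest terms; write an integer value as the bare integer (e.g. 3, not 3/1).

iteration 1: select K,T (d=7, Q=-149); attach at lengths (53/8, 3/8); label the merged cluster KT
  updated: d(E,KT)=39/2, d(F,KT)=31/2, d(KT,R)=45/2, d(KT,Z)=10
iteration 2: select F,R (d=6, Q=-92); attach at lengths (5/6, 31/6); label the merged cluster FR
  updated: d(E,FR)=12, d(FR,KT)=16, d(FR,Z)=12
iteration 3: select E,FR (d=12, Q=-119/2); attach at lengths (55/8, 41/8); label the merged cluster EFR
  updated: d(EFR,KT)=47/4, d(EFR,Z)=6
iteration 4: select EFR,KT (d=47/4, Q=-111/4); attach at lengths (31/8, 63/8); label the merged cluster EFKRT
  updated: d(EFKRT,Z)=17/8
iteration 5: select EFKRT,Z (d=17/8); attach at lengths (17/16, 17/16); label the merged cluster EFKRTZ
final tree: (((E:55/8,(F:5/6,R:31/6):41/8):31/8,(K:53/8,T:3/8):63/8):17/16,Z:17/16)
total length: 311/8

(((E:55/8,(F:5/6,R:31/6):41/8):31/8,(K:53/8,T:3/8):63/8):17/16,Z:17/16)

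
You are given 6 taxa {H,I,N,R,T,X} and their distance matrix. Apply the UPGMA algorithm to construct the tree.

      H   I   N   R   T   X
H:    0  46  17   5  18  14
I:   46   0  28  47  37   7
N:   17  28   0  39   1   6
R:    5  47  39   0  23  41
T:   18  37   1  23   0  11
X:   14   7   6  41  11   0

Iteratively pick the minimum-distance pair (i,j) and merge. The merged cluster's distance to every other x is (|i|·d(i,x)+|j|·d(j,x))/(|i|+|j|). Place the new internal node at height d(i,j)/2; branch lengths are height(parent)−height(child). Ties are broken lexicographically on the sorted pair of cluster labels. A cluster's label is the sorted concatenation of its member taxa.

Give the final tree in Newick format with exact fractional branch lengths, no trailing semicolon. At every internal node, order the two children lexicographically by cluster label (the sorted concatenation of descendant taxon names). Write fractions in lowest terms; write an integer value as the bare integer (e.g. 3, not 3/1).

1. join N+T (d=1) ⇒ NT; edges |N|=1/2, |T|=1/2
  updated: d(H,NT)=35/2, d(I,NT)=65/2, d(NT,R)=31, d(NT,X)=17/2
2. join H+R (d=5) ⇒ HR; edges |H|=5/2, |R|=5/2
  updated: d(HR,I)=93/2, d(HR,NT)=97/4, d(HR,X)=55/2
3. join I+X (d=7) ⇒ IX; edges |I|=7/2, |X|=7/2
  updated: d(HR,IX)=37, d(IX,NT)=41/2
4. join IX+NT (d=41/2) ⇒ INTX; edges |IX|=27/4, |NT|=39/4
  updated: d(HR,INTX)=245/8
5. join HR+INTX (d=245/8) ⇒ HINRTX; edges |HR|=205/16, |INTX|=81/16
final tree: ((H:5/2,R:5/2):205/16,((I:7/2,X:7/2):27/4,(N:1/2,T:1/2):39/4):81/16)
total length: 379/8

((H:5/2,R:5/2):205/16,((I:7/2,X:7/2):27/4,(N:1/2,T:1/2):39/4):81/16)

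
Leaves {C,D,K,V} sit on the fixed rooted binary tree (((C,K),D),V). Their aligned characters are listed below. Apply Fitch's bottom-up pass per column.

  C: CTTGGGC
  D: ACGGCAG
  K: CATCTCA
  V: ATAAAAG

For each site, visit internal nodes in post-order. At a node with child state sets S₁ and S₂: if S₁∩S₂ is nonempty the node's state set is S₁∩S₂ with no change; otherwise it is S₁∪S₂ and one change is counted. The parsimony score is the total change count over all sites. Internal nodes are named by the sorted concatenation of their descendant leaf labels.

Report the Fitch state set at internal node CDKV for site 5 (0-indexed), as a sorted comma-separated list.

A

CK@0: {C} ∩ {C} = {C} (intersection, +0)
CDK@0: {C} ∪ {A} = {A,C} (union, +1)
CDKV@0: {A,C} ∩ {A} = {A} (intersection, +0)
CK@1: {T} ∪ {A} = {A,T} (union, +1)
CDK@1: {A,T} ∪ {C} = {A,C,T} (union, +1)
CDKV@1: {A,C,T} ∩ {T} = {T} (intersection, +0)
CK@2: {T} ∩ {T} = {T} (intersection, +0)
CDK@2: {T} ∪ {G} = {G,T} (union, +1)
CDKV@2: {G,T} ∪ {A} = {A,G,T} (union, +1)
CK@3: {G} ∪ {C} = {C,G} (union, +1)
CDK@3: {C,G} ∩ {G} = {G} (intersection, +0)
CDKV@3: {G} ∪ {A} = {A,G} (union, +1)
CK@4: {G} ∪ {T} = {G,T} (union, +1)
CDK@4: {G,T} ∪ {C} = {C,G,T} (union, +1)
CDKV@4: {C,G,T} ∪ {A} = {A,C,G,T} (union, +1)
CK@5: {G} ∪ {C} = {C,G} (union, +1)
CDK@5: {C,G} ∪ {A} = {A,C,G} (union, +1)
CDKV@5: {A,C,G} ∩ {A} = {A} (intersection, +0)
CK@6: {C} ∪ {A} = {A,C} (union, +1)
CDK@6: {A,C} ∪ {G} = {A,C,G} (union, +1)
CDKV@6: {A,C,G} ∩ {G} = {G} (intersection, +0)
per-site changes: [1, 2, 2, 2, 3, 2, 2]; total = 14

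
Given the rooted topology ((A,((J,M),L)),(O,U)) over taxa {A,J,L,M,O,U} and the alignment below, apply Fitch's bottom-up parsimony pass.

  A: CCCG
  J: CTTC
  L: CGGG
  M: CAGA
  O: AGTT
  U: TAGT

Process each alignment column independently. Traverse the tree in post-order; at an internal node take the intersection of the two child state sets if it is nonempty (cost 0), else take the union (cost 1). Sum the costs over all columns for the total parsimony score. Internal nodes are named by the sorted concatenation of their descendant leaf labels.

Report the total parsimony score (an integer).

site 0, node JM: J={C} ∩ M={C} → {C} (+0)
site 0, node JLM: JM={C} ∩ L={C} → {C} (+0)
site 0, node AJLM: A={C} ∩ JLM={C} → {C} (+0)
site 0, node OU: O={A} ∪ U={T} → {A,T} (+1)
site 0, node AJLMOU: AJLM={C} ∪ OU={A,T} → {A,C,T} (+1)
site 1, node JM: J={T} ∪ M={A} → {A,T} (+1)
site 1, node JLM: JM={A,T} ∪ L={G} → {A,G,T} (+1)
site 1, node AJLM: A={C} ∪ JLM={A,G,T} → {A,C,G,T} (+1)
site 1, node OU: O={G} ∪ U={A} → {A,G} (+1)
site 1, node AJLMOU: AJLM={A,C,G,T} ∩ OU={A,G} → {A,G} (+0)
site 2, node JM: J={T} ∪ M={G} → {G,T} (+1)
site 2, node JLM: JM={G,T} ∩ L={G} → {G} (+0)
site 2, node AJLM: A={C} ∪ JLM={G} → {C,G} (+1)
site 2, node OU: O={T} ∪ U={G} → {G,T} (+1)
site 2, node AJLMOU: AJLM={C,G} ∩ OU={G,T} → {G} (+0)
site 3, node JM: J={C} ∪ M={A} → {A,C} (+1)
site 3, node JLM: JM={A,C} ∪ L={G} → {A,C,G} (+1)
site 3, node AJLM: A={G} ∩ JLM={A,C,G} → {G} (+0)
site 3, node OU: O={T} ∩ U={T} → {T} (+0)
site 3, node AJLMOU: AJLM={G} ∪ OU={T} → {G,T} (+1)
per-site changes: [2, 4, 3, 3]; total = 12

12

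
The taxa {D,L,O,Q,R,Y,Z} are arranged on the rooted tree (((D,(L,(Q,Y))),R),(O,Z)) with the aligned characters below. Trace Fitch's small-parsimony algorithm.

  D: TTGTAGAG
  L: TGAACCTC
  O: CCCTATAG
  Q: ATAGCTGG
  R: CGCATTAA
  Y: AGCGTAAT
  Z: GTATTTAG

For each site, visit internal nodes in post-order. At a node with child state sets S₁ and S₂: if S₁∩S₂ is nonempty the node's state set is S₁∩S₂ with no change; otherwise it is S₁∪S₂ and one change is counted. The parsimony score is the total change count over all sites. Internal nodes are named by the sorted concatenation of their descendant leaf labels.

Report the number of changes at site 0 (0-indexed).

3

[col 0] QY: children Q:{A}, Y:{A} ∩→ {A}; cost 0
[col 0] LQY: children L:{T}, QY:{A} ∪→ {A,T}; cost 1
[col 0] DLQY: children D:{T}, LQY:{A,T} ∩→ {T}; cost 0
[col 0] DLQRY: children DLQY:{T}, R:{C} ∪→ {C,T}; cost 1
[col 0] OZ: children O:{C}, Z:{G} ∪→ {C,G}; cost 1
[col 0] DLOQRYZ: children DLQRY:{C,T}, OZ:{C,G} ∩→ {C}; cost 0
[col 1] QY: children Q:{T}, Y:{G} ∪→ {G,T}; cost 1
[col 1] LQY: children L:{G}, QY:{G,T} ∩→ {G}; cost 0
[col 1] DLQY: children D:{T}, LQY:{G} ∪→ {G,T}; cost 1
[col 1] DLQRY: children DLQY:{G,T}, R:{G} ∩→ {G}; cost 0
[col 1] OZ: children O:{C}, Z:{T} ∪→ {C,T}; cost 1
[col 1] DLOQRYZ: children DLQRY:{G}, OZ:{C,T} ∪→ {C,G,T}; cost 1
[col 2] QY: children Q:{A}, Y:{C} ∪→ {A,C}; cost 1
[col 2] LQY: children L:{A}, QY:{A,C} ∩→ {A}; cost 0
[col 2] DLQY: children D:{G}, LQY:{A} ∪→ {A,G}; cost 1
[col 2] DLQRY: children DLQY:{A,G}, R:{C} ∪→ {A,C,G}; cost 1
[col 2] OZ: children O:{C}, Z:{A} ∪→ {A,C}; cost 1
[col 2] DLOQRYZ: children DLQRY:{A,C,G}, OZ:{A,C} ∩→ {A,C}; cost 0
[col 3] QY: children Q:{G}, Y:{G} ∩→ {G}; cost 0
[col 3] LQY: children L:{A}, QY:{G} ∪→ {A,G}; cost 1
[col 3] DLQY: children D:{T}, LQY:{A,G} ∪→ {A,G,T}; cost 1
[col 3] DLQRY: children DLQY:{A,G,T}, R:{A} ∩→ {A}; cost 0
[col 3] OZ: children O:{T}, Z:{T} ∩→ {T}; cost 0
[col 3] DLOQRYZ: children DLQRY:{A}, OZ:{T} ∪→ {A,T}; cost 1
[col 4] QY: children Q:{C}, Y:{T} ∪→ {C,T}; cost 1
[col 4] LQY: children L:{C}, QY:{C,T} ∩→ {C}; cost 0
[col 4] DLQY: children D:{A}, LQY:{C} ∪→ {A,C}; cost 1
[col 4] DLQRY: children DLQY:{A,C}, R:{T} ∪→ {A,C,T}; cost 1
[col 4] OZ: children O:{A}, Z:{T} ∪→ {A,T}; cost 1
[col 4] DLOQRYZ: children DLQRY:{A,C,T}, OZ:{A,T} ∩→ {A,T}; cost 0
[col 5] QY: children Q:{T}, Y:{A} ∪→ {A,T}; cost 1
[col 5] LQY: children L:{C}, QY:{A,T} ∪→ {A,C,T}; cost 1
[col 5] DLQY: children D:{G}, LQY:{A,C,T} ∪→ {A,C,G,T}; cost 1
[col 5] DLQRY: children DLQY:{A,C,G,T}, R:{T} ∩→ {T}; cost 0
[col 5] OZ: children O:{T}, Z:{T} ∩→ {T}; cost 0
[col 5] DLOQRYZ: children DLQRY:{T}, OZ:{T} ∩→ {T}; cost 0
[col 6] QY: children Q:{G}, Y:{A} ∪→ {A,G}; cost 1
[col 6] LQY: children L:{T}, QY:{A,G} ∪→ {A,G,T}; cost 1
[col 6] DLQY: children D:{A}, LQY:{A,G,T} ∩→ {A}; cost 0
[col 6] DLQRY: children DLQY:{A}, R:{A} ∩→ {A}; cost 0
[col 6] OZ: children O:{A}, Z:{A} ∩→ {A}; cost 0
[col 6] DLOQRYZ: children DLQRY:{A}, OZ:{A} ∩→ {A}; cost 0
[col 7] QY: children Q:{G}, Y:{T} ∪→ {G,T}; cost 1
[col 7] LQY: children L:{C}, QY:{G,T} ∪→ {C,G,T}; cost 1
[col 7] DLQY: children D:{G}, LQY:{C,G,T} ∩→ {G}; cost 0
[col 7] DLQRY: children DLQY:{G}, R:{A} ∪→ {A,G}; cost 1
[col 7] OZ: children O:{G}, Z:{G} ∩→ {G}; cost 0
[col 7] DLOQRYZ: children DLQRY:{A,G}, OZ:{G} ∩→ {G}; cost 0
per-site changes: [3, 4, 4, 3, 4, 3, 2, 3]; total = 26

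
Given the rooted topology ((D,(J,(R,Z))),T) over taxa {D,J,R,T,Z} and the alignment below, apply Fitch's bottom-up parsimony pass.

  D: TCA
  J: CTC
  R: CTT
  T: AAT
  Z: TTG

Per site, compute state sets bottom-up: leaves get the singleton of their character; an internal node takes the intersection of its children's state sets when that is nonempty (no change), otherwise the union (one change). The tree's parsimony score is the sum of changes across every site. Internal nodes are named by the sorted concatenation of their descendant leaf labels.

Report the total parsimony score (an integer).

[col 0] RZ: children R:{C}, Z:{T} ∪→ {C,T}; cost 1
[col 0] JRZ: children J:{C}, RZ:{C,T} ∩→ {C}; cost 0
[col 0] DJRZ: children D:{T}, JRZ:{C} ∪→ {C,T}; cost 1
[col 0] DJRTZ: children DJRZ:{C,T}, T:{A} ∪→ {A,C,T}; cost 1
[col 1] RZ: children R:{T}, Z:{T} ∩→ {T}; cost 0
[col 1] JRZ: children J:{T}, RZ:{T} ∩→ {T}; cost 0
[col 1] DJRZ: children D:{C}, JRZ:{T} ∪→ {C,T}; cost 1
[col 1] DJRTZ: children DJRZ:{C,T}, T:{A} ∪→ {A,C,T}; cost 1
[col 2] RZ: children R:{T}, Z:{G} ∪→ {G,T}; cost 1
[col 2] JRZ: children J:{C}, RZ:{G,T} ∪→ {C,G,T}; cost 1
[col 2] DJRZ: children D:{A}, JRZ:{C,G,T} ∪→ {A,C,G,T}; cost 1
[col 2] DJRTZ: children DJRZ:{A,C,G,T}, T:{T} ∩→ {T}; cost 0
per-site changes: [3, 2, 3]; total = 8

8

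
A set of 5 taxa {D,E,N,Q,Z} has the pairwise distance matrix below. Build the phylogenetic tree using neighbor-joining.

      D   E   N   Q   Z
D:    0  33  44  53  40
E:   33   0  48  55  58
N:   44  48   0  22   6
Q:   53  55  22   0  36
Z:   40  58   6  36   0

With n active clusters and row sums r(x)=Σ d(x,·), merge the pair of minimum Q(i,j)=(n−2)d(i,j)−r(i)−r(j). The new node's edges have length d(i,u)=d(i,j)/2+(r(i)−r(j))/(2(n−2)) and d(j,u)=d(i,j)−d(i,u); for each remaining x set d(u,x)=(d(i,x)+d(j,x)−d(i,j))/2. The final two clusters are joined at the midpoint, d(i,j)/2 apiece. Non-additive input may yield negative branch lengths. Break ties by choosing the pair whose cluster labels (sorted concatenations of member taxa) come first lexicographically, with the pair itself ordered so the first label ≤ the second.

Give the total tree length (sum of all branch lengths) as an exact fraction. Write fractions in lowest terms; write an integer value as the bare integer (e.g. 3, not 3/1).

339/4

step 1: merge (D,E) at d=33, Q=-265; branch lengths D→25/2, E→41/2; new cluster DE
  updated: d(DE,N)=59/2, d(DE,Q)=75/2, d(DE,Z)=65/2
step 2: merge (DE,Q) at d=75/2, Q=-120; branch lengths DE→79/4, Q→71/4; new cluster DEQ
  updated: d(DEQ,N)=7, d(DEQ,Z)=31/2
step 3: merge (DEQ,N) at d=7, Q=-57/2; branch lengths DEQ→33/4, N→-5/4; new cluster DENQ
  updated: d(DENQ,Z)=29/4
step 4: merge (DENQ,Z) at d=29/4; branch lengths DENQ→29/8, Z→29/8; new cluster DENQZ
final tree: ((((D:25/2,E:41/2):79/4,Q:71/4):33/4,N:-5/4):29/8,Z:29/8)
total length: 339/4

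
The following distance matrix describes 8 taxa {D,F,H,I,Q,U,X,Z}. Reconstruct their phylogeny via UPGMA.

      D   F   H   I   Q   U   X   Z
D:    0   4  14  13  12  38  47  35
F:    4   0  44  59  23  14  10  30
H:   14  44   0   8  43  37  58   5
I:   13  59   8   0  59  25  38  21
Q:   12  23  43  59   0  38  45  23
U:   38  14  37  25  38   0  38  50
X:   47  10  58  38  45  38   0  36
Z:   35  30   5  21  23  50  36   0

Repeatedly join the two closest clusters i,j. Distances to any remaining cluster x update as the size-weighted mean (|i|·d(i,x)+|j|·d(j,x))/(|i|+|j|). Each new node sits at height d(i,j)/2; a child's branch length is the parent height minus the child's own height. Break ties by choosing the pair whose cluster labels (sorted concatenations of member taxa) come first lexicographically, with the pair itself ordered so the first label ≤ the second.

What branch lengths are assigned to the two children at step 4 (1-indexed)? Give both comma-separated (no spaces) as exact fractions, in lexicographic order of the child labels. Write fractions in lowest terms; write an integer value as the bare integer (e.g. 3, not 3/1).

27/4,35/4

step 1: merge (D,F) at d=4; branch lengths D→2, F→2; new cluster DF
  updated: d(DF,H)=29, d(DF,I)=36, d(DF,Q)=35/2, d(DF,U)=26, d(DF,X)=57/2, d(DF,Z)=65/2
step 2: merge (H,Z) at d=5; branch lengths H→5/2, Z→5/2; new cluster HZ
  updated: d(DF,HZ)=123/4, d(HZ,I)=29/2, d(HZ,Q)=33, d(HZ,U)=87/2, d(HZ,X)=47
step 3: merge (HZ,I) at d=29/2; branch lengths HZ→19/4, I→29/4; new cluster HIZ
  updated: d(DF,HIZ)=65/2, d(HIZ,Q)=125/3, d(HIZ,U)=112/3, d(HIZ,X)=44
step 4: merge (DF,Q) at d=35/2; branch lengths DF→27/4, Q→35/4; new cluster DFQ
  updated: d(DFQ,HIZ)=320/9, d(DFQ,U)=30, d(DFQ,X)=34
step 5: merge (DFQ,U) at d=30; branch lengths DFQ→25/4, U→15; new cluster DFQU
  updated: d(DFQU,HIZ)=36, d(DFQU,X)=35
step 6: merge (DFQU,X) at d=35; branch lengths DFQU→5/2, X→35/2; new cluster DFQUX
  updated: d(DFQUX,HIZ)=188/5
step 7: merge (DFQUX,HIZ) at d=188/5; branch lengths DFQUX→13/10, HIZ→231/20; new cluster DFHIQUXZ
final tree: (((((D:2,F:2):27/4,Q:35/4):25/4,U:15):5/2,X:35/2):13/10,((H:5/2,Z:5/2):19/4,I:29/4):231/20)
total length: 453/5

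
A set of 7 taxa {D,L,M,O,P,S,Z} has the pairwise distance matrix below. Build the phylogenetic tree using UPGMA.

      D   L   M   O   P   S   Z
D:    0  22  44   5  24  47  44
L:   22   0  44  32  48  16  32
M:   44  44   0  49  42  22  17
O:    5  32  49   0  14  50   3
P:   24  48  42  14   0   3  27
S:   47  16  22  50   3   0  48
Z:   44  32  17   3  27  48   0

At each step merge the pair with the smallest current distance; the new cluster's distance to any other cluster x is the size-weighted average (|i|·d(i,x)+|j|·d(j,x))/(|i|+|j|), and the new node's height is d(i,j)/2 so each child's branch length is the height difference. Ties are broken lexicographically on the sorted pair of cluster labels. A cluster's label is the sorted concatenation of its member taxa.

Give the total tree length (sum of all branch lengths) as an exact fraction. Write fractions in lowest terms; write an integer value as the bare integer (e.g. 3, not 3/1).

iteration 1: select O,Z (d=3); attach at lengths (3/2, 3/2); label the merged cluster OZ
  updated: d(D,OZ)=49/2, d(L,OZ)=32, d(M,OZ)=33, d(OZ,P)=41/2, d(OZ,S)=49
iteration 2: select P,S (d=3); attach at lengths (3/2, 3/2); label the merged cluster PS
  updated: d(D,PS)=71/2, d(L,PS)=32, d(M,PS)=32, d(OZ,PS)=139/4
iteration 3: select D,L (d=22); attach at lengths (11, 11); label the merged cluster DL
  updated: d(DL,M)=44, d(DL,OZ)=113/4, d(DL,PS)=135/4
iteration 4: select DL,OZ (d=113/4); attach at lengths (25/8, 101/8); label the merged cluster DLOZ
  updated: d(DLOZ,M)=77/2, d(DLOZ,PS)=137/4
iteration 5: select M,PS (d=32); attach at lengths (16, 29/2); label the merged cluster MPS
  updated: d(DLOZ,MPS)=107/3
iteration 6: select DLOZ,MPS (d=107/3); attach at lengths (89/24, 11/6); label the merged cluster DLMOPSZ
final tree: (((D:11,L:11):25/8,(O:3/2,Z:3/2):101/8):89/24,(M:16,(P:3/2,S:3/2):29/2):11/6)
total length: 1915/24

1915/24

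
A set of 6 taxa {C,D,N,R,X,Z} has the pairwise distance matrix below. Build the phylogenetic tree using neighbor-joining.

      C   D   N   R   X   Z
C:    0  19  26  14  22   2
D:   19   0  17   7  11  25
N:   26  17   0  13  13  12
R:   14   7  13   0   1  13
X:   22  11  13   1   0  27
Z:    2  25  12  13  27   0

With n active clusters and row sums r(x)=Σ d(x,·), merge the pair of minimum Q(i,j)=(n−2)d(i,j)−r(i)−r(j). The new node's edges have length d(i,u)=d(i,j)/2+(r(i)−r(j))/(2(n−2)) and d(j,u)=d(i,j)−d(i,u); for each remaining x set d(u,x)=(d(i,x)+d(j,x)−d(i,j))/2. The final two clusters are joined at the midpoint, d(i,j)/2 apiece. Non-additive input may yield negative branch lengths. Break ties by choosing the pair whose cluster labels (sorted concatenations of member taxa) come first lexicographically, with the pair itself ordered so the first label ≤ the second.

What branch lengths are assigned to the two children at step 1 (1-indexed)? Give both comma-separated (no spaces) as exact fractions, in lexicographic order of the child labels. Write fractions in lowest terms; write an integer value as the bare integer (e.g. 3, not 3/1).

step 1: merge (C,Z) at d=2, Q=-154; branch lengths C→3/2, Z→1/2; new cluster CZ
  updated: d(CZ,D)=21, d(CZ,N)=18, d(CZ,R)=25/2, d(CZ,X)=47/2
step 2: merge (CZ,N) at d=18, Q=-82; branch lengths CZ→34/3, N→20/3; new cluster CNZ
  updated: d(CNZ,D)=10, d(CNZ,R)=15/4, d(CNZ,X)=37/4
step 3: merge (CNZ,D) at d=10, Q=-31; branch lengths CNZ→15/4, D→25/4; new cluster CDNZ
  updated: d(CDNZ,R)=3/8, d(CDNZ,X)=41/8
step 4: merge (CDNZ,R) at d=3/8, Q=-13/2; branch lengths CDNZ→9/4, R→-15/8; new cluster CDNRZ
  updated: d(CDNRZ,X)=23/8
step 5: merge (CDNRZ,X) at d=23/8; branch lengths CDNRZ→23/16, X→23/16; new cluster CDNRXZ
final tree: (((((C:3/2,Z:1/2):34/3,N:20/3):15/4,D:25/4):9/4,R:-15/8):23/16,X:23/16)
total length: 133/4

3/2,1/2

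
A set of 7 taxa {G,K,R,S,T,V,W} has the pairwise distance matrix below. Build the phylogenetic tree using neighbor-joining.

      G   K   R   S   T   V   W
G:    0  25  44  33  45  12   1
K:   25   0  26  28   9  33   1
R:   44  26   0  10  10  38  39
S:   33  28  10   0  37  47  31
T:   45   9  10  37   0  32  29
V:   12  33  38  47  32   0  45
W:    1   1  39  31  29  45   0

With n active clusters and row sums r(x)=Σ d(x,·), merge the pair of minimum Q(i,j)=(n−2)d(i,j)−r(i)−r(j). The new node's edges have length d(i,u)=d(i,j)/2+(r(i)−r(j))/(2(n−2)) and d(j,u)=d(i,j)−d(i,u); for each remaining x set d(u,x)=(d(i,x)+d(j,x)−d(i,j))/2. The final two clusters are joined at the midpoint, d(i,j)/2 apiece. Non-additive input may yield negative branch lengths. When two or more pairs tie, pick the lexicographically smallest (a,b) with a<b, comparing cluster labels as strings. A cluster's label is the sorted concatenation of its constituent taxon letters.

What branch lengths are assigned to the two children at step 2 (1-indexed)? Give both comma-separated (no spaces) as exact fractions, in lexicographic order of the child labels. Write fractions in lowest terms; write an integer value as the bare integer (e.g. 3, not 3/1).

iteration 1: select G,V (d=12, Q=-307); attach at lengths (13/10, 107/10); label the merged cluster GV
  updated: d(GV,K)=23, d(GV,R)=35, d(GV,S)=34, d(GV,T)=65/2, d(GV,W)=17
iteration 2: select R,S (d=10, Q=-220); attach at lengths (5/2, 15/2); label the merged cluster RS
  updated: d(GV,RS)=59/2, d(K,RS)=22, d(RS,T)=37/2, d(RS,W)=30
iteration 3: select RS,T (d=37/2, Q=-267/2); attach at lengths (133/12, 89/12); label the merged cluster RST
  updated: d(GV,RST)=87/4, d(K,RST)=25/4, d(RST,W)=81/4
iteration 4: select GV,RST (d=87/4, Q=-133/2); attach at lengths (57/4, 15/2); label the merged cluster GRSTV
  updated: d(GRSTV,K)=15/4, d(GRSTV,W)=31/4
iteration 5: select GRSTV,K (d=15/4, Q=-25/2); attach at lengths (21/4, -3/2); label the merged cluster GKRSTV
  updated: d(GKRSTV,W)=5/2
iteration 6: select GKRSTV,W (d=5/2); attach at lengths (5/4, 5/4); label the merged cluster GKRSTVW
final tree: ((((G:13/10,V:107/10):57/4,((R:5/2,S:15/2):133/12,T:89/12):15/2):21/4,K:-3/2):5/4,W:5/4)
total length: 137/2

5/2,15/2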